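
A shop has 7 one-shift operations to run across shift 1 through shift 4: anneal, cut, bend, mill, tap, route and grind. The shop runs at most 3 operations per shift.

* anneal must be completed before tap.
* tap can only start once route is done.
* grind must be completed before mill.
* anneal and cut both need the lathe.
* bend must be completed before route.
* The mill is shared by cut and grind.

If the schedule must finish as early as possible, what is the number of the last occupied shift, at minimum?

The precedence chain requires at least 3 distinct shifts.
With at most 3 per shift and 7 operations, at least 3 shifts are needed.
3 works (last occupied shift: shift 3): for example anneal -> shift 1, route -> shift 2, tap -> shift 3, grind -> shift 1, mill -> shift 2, bend -> shift 1, cut -> shift 2.

3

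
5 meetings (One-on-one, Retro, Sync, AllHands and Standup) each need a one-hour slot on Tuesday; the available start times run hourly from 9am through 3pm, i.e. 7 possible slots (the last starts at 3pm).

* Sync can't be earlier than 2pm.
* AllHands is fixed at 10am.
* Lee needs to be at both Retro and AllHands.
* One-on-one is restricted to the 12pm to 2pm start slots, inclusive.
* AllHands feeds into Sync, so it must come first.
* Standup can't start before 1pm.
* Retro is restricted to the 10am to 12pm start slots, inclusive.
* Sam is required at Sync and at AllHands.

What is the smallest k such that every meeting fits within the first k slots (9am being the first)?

6

The precedence chain requires at least 2 distinct slots.
Sync can't be placed before 2pm — that is slot 6 counting from 9am — so the schedule must run through at least 6 slots.
6 works (last occupied slot: 2pm): for example Sync -> 2pm; AllHands -> 10am; One-on-one -> 12pm; Retro -> 11am; Standup -> 1pm.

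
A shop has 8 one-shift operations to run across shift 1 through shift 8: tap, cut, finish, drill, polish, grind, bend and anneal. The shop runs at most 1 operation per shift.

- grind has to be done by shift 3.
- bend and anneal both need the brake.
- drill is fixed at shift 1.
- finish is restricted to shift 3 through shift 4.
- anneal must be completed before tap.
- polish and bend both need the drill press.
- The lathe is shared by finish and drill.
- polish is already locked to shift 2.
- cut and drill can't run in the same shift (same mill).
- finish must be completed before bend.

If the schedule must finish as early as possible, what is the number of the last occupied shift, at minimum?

The precedence chain requires at least 2 distinct shifts.
With at most 1 per shift and 8 operations, at least 8 shifts are needed.
Propagating the time windows through the other constraints, bend can't land before shift 4, so the schedule must run through at least shift 4.
8 works (last occupied shift: shift 8): for example bend in shift 7, drill in shift 1, anneal in shift 5, cut in shift 8, grind in shift 3, polish in shift 2, finish in shift 4, tap in shift 6.

shift 8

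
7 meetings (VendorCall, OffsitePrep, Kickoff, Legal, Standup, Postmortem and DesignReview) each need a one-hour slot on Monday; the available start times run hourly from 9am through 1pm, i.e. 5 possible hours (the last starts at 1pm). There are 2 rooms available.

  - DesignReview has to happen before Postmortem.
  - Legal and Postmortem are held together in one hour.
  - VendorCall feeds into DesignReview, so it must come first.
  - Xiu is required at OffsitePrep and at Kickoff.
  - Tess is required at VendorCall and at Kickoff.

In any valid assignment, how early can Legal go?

11am

Legal must be in the same hour as Postmortem, which can't be before 11am, so Legal is at least 11am.
Legal at 11am is achievable: Standup in 12pm; Legal in 11am; VendorCall in 9am; Postmortem in 11am; DesignReview in 10am; Kickoff in 10am; OffsitePrep in 9am.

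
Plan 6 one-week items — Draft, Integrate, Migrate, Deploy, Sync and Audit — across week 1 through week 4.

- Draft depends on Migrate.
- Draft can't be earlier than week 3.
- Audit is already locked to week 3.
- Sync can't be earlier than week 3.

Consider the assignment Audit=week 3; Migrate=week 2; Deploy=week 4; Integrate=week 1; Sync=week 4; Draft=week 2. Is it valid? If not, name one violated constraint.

Draft depends on Migrate — violated.
Sync can't be earlier than week 3 — holds.
Draft can't be earlier than week 3 — violated.
Audit is already locked to week 3 — holds.

No. Draft can't be earlier than week 3 is not satisfied.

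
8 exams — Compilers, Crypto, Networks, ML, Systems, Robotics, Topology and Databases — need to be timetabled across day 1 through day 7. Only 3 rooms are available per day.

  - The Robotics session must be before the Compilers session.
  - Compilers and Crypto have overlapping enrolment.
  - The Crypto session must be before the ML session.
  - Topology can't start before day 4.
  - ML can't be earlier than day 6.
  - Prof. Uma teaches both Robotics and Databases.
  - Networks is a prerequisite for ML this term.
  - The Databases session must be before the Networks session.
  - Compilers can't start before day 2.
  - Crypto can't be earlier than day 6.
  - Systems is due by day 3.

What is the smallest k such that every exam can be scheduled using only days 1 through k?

The precedence chain requires at least 3 distinct days.
With at most 3 per day and 8 exams, at least 3 days are needed.
Propagating the time windows through the other constraints, ML can't land before day 7, so the schedule must run through at least day 7.
7 works (last occupied day: day 7): for example Topology in day 4, ML in day 7, Crypto in day 6, Compilers in day 2, Networks in day 3, Robotics in day 1, Databases in day 2, Systems in day 1.

7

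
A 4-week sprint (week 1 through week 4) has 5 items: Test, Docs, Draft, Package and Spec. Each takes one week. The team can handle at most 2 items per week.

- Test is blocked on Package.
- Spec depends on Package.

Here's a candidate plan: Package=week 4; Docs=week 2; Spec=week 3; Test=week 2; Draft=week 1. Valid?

No. Test is blocked on Package is not satisfied.

Test is blocked on Package — violated.
Spec depends on Package — violated.
The team can handle at most 2 items per week — holds.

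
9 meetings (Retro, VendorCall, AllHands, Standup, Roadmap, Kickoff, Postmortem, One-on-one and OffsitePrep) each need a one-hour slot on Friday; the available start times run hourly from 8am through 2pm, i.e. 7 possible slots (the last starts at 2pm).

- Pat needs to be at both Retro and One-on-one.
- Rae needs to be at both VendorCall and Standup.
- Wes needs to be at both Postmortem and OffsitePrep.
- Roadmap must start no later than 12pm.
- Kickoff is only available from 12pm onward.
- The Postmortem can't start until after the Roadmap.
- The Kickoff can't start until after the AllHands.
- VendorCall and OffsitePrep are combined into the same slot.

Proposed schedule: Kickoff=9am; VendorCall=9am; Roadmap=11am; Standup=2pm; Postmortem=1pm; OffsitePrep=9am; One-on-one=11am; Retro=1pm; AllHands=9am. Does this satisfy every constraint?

The Kickoff can't start until after the AllHands — violated.
Pat needs to be at both Retro and One-on-one — holds.
Kickoff is only available from 12pm onward — violated.
VendorCall and OffsitePrep are combined into the same slot — holds.
Wes needs to be at both Postmortem and OffsitePrep — holds.
Rae needs to be at both VendorCall and Standup — holds.
Roadmap must start no later than 12pm — holds.
The Postmortem can't start until after the Roadmap — holds.

No — it violates: Kickoff is only available from 12pm onward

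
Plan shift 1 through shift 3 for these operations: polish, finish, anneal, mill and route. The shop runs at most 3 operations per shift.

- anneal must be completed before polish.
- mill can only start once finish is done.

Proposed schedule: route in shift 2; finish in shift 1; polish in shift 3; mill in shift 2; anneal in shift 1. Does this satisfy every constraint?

Yes, all constraints hold

anneal must be completed before polish — holds.
The shop runs at most 3 operations per shift — holds.
mill can only start once finish is done — holds.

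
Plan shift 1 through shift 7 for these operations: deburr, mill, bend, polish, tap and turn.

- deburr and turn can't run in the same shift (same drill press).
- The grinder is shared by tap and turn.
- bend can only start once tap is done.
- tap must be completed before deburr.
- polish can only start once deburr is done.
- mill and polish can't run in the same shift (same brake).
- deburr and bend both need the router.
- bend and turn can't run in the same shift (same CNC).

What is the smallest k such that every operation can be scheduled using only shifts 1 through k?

4 shifts

The precedence chain requires at least 3 distinct shifts.
Could 3 shifts be enough, i.e. nothing placed later than shift 3? No: bend must come after tap (at shift 1 or later) → {shift 2, shift 3}; tap must come before bend (at shift 3 or earlier) → {shift 1, shift 2}; deburr must come after tap (at shift 1 or later) → {shift 2, shift 3}; polish must come after deburr (at shift 2 or later) → {shift 3}; deburr must come before polish (at shift 3 or earlier) → {shift 2}; bend can't share with deburr (shift 2) → {shift 3}; turn can't share with deburr (shift 2) → {shift 1, shift 3}; tap must come before deburr (at shift 2 or earlier) → {shift 1}; turn can't share with bend (shift 3) → {shift 1}; turn can't share with tap (shift 1) → nothing is left.
So 3 shifts is not enough.
4 works (last occupied shift: shift 4): for example turn in shift 4, polish in shift 3, bend in shift 3, tap in shift 1, mill in shift 1, deburr in shift 2.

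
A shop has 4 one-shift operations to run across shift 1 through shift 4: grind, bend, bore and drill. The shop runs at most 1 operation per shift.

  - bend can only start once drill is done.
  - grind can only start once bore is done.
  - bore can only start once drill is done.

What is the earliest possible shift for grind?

Precedence pushes grind to at least shift 3.
grind at shift 3 is achievable: grind -> shift 3, bore -> shift 2, drill -> shift 1, bend -> shift 4.

shift 3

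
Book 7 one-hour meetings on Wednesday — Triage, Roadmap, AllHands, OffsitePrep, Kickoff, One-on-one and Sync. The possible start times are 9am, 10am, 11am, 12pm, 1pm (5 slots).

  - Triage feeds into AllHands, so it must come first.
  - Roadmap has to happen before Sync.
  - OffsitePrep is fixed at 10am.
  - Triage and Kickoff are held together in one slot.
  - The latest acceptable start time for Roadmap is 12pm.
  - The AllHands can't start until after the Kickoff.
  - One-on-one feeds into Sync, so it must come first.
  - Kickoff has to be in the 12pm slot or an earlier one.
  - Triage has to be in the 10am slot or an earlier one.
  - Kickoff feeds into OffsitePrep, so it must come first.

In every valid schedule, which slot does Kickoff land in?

9am

Kickoff's own window allows nothing later than 12pm; downstream work caps Kickoff at 9am.
So Kickoff is pinned to 9am.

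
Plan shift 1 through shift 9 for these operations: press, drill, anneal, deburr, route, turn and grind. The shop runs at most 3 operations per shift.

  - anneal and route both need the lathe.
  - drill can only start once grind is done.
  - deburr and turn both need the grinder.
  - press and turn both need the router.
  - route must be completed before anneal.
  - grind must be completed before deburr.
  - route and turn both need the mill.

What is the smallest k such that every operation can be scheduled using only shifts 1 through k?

The precedence chain requires at least 2 distinct shifts.
With at most 3 per shift and 7 operations, at least 3 shifts are needed.
3 works (last occupied shift: shift 3): for example press -> shift 1, deburr -> shift 2, turn -> shift 3, route -> shift 1, anneal -> shift 2, grind -> shift 1, drill -> shift 2.

3 shifts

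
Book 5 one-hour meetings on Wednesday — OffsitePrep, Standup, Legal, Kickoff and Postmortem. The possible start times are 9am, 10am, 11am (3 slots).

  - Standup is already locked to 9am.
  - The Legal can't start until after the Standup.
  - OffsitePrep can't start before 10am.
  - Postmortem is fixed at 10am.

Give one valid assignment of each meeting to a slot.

Standup=9am, Kickoff=9am, Legal=10am, Postmortem=10am, OffsitePrep=10am

Checking: Standup(9am) before Legal(10am); Postmortem=10am in [10am,10am]; OffsitePrep=10am in [10am,11am]; Standup=9am in [9am,9am].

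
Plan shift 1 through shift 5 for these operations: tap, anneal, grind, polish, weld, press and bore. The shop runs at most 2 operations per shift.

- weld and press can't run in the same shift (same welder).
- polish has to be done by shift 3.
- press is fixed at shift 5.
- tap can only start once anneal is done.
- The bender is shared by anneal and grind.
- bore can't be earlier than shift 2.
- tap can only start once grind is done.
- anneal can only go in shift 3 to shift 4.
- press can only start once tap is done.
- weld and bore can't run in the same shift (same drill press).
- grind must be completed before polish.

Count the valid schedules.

27

Splitting on grind: it can be shift 1 (20), shift 2 (7). Listing each branch's schedules as (tap, anneal, polish, weld, press, bore) by shift number:
grind=shift 1: (4,3,2,1,5,2) (4,3,2,1,5,3) (4,3,2,1,5,4) (4,3,2,1,5,5) (4,3,2,2,5,3) (4,3,2,2,5,4) (4,3,2,2,5,5) (4,3,2,3,5,2) (4,3,2,3,5,4) (4,3,2,3,5,5) (4,3,2,4,5,2) (4,3,2,4,5,3) (4,3,2,4,5,5) (4,3,3,1,5,2) (4,3,3,1,5,4) (4,3,3,1,5,5) (4,3,3,2,5,4) (4,3,3,2,5,5) (4,3,3,4,5,2) (4,3,3,4,5,5) — 20.
grind=shift 2: (4,3,3,1,5,2) (4,3,3,1,5,4) (4,3,3,1,5,5) (4,3,3,2,5,4) (4,3,3,2,5,5) (4,3,3,4,5,2) (4,3,3,4,5,5) — 7.
Summing: 20 + 7 = 27.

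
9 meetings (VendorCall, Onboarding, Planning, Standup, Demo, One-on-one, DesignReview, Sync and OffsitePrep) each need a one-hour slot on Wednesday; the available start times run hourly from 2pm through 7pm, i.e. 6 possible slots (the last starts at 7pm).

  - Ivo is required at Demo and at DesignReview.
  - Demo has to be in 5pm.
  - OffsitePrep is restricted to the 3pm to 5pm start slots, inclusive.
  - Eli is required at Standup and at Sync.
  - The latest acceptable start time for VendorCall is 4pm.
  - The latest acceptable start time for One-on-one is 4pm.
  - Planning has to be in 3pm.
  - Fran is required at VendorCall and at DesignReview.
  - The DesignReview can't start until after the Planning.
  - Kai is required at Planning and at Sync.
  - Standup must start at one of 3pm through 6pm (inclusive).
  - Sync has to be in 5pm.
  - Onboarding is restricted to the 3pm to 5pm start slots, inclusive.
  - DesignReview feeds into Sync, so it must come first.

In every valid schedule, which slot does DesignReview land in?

4pm

Planning is fixed at 3pm and must come before DesignReview, so DesignReview is at least 4pm.
Sync is fixed at 5pm and must come after DesignReview, so DesignReview is at most 4pm.
So DesignReview must be 4pm.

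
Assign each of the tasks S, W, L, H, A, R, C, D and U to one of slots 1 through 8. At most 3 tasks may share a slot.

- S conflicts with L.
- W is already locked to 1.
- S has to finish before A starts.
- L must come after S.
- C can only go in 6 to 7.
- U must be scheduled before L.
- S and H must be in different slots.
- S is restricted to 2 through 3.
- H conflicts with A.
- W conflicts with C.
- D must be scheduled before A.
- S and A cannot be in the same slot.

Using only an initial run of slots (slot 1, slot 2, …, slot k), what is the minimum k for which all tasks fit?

6 slots

The precedence chain requires at least 2 distinct slots.
With at most 3 per slot and 9 tasks, at least 3 slots are needed.
C can't be placed before 6, so the schedule must run through at least slot 6.
6 works (last occupied slot: 6): for example A in 3, R in 2, S in 2, W in 1, U in 1, C in 6, L in 3, H in 4, D in 1.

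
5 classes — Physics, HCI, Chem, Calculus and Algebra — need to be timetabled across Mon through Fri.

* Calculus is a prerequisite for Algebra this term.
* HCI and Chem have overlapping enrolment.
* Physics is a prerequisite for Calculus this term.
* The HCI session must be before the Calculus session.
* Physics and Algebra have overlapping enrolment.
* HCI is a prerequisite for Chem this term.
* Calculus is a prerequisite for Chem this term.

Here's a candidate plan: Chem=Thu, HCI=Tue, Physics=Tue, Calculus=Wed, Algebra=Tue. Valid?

No. Physics and Algebra have overlapping enrolment is not satisfied.

Physics is a prerequisite for Calculus this term — holds.
The HCI session must be before the Calculus session — holds.
Calculus is a prerequisite for Algebra this term — violated.
HCI and Chem have overlapping enrolment — holds.
Calculus is a prerequisite for Chem this term — holds.
Physics and Algebra have overlapping enrolment — violated.
HCI is a prerequisite for Chem this term — holds.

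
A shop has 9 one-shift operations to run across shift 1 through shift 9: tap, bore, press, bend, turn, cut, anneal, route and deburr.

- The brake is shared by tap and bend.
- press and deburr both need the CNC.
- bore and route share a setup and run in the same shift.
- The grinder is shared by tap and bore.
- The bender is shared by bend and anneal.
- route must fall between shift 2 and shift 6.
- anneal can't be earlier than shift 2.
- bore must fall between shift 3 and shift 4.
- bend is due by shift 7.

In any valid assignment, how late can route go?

Route is available from shift 2; route must be in the same shift as bore, which can't be before shift 3, so route is at least shift 3; route's own window allows nothing later than shift 6; route must be in the same shift as bore, which can't be after shift 4, so route is at most shift 4.
route at shift 4 is achievable: route -> shift 4; press -> shift 1; anneal -> shift 2; bend -> shift 1; bore -> shift 4; turn -> shift 1; cut -> shift 1; tap -> shift 2; deburr -> shift 2.

shift 4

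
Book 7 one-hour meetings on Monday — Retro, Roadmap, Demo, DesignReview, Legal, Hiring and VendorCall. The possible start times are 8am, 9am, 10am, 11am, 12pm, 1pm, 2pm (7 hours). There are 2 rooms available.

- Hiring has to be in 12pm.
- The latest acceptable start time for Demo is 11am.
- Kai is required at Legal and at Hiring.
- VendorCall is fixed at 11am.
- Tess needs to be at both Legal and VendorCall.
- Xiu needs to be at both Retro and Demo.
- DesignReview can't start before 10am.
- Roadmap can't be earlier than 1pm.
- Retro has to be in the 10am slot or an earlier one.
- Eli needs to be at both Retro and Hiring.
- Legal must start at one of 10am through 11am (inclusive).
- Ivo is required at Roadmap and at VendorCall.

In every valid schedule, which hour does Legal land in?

10am

Legal's window is 10am–11am.
VendorCall is fixed at 11am, and Legal can't share a hour with VendorCall.
So Legal must be 10am.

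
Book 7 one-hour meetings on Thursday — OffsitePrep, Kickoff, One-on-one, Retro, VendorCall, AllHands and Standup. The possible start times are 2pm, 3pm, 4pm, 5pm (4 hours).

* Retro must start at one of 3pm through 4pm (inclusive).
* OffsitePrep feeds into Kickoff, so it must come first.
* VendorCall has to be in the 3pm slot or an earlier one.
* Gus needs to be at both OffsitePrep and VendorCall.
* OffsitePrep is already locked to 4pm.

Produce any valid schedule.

AllHands in 2pm; VendorCall in 2pm; Kickoff in 5pm; Retro in 3pm; One-on-one in 2pm; Standup in 2pm; OffsitePrep in 4pm

Checking: OffsitePrep(4pm) before Kickoff(5pm); OffsitePrep(4pm) != VendorCall(2pm); OffsitePrep=4pm in [4pm,4pm]; Retro=3pm in [3pm,4pm]; VendorCall=2pm in [2pm,3pm].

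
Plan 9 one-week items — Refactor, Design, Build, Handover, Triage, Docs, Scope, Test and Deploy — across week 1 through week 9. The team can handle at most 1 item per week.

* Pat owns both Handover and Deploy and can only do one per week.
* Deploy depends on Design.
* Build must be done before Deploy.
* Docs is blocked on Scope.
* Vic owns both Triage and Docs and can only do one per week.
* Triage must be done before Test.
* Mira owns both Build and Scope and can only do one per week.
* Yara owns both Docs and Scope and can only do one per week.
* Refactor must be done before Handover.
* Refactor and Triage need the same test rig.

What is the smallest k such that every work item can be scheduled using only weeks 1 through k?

The precedence chain requires at least 2 distinct weeks.
With at most 1 per week and 9 work items, at least 9 weeks are needed.
9 works (last occupied week: week 9): for example Deploy=week 3; Refactor=week 4; Scope=week 7; Handover=week 5; Test=week 9; Triage=week 6; Design=week 1; Docs=week 8; Build=week 2.

9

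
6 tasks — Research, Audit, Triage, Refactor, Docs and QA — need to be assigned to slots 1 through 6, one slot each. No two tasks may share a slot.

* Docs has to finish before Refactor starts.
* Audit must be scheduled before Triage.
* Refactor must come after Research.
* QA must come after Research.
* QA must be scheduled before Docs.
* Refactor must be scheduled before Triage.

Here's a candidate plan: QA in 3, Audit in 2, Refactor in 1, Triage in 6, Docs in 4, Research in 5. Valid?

Refactor must come after Research — violated.
Refactor must be scheduled before Triage — holds.
No two tasks may share a slot — holds.
Docs has to finish before Refactor starts — violated.
Audit must be scheduled before Triage — holds.
QA must be scheduled before Docs — holds.
QA must come after Research — violated.

Invalid. Refactor must come after Research.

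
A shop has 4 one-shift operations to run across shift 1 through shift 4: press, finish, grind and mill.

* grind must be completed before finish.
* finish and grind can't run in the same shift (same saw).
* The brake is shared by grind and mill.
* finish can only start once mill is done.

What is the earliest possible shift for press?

press at shift 1 is achievable: grind in shift 1, mill in shift 2, press in shift 1, finish in shift 3.

shift 1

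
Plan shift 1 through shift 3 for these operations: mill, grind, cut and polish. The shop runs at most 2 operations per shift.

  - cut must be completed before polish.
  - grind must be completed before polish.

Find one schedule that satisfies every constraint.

cut=shift 1, mill=shift 2, grind=shift 1, polish=shift 2

Checking: cut(shift 1) before polish(shift 2); grind(shift 1) before polish(shift 2); max 2 per shift (cap 2).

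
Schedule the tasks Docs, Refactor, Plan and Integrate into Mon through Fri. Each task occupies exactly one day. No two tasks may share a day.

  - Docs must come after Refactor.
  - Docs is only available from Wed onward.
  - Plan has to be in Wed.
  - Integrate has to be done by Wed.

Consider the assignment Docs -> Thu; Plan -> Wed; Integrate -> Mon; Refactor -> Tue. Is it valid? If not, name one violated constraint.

Yes, all constraints hold

Docs must come after Refactor — holds.
No two tasks may share a day — holds.
Integrate has to be done by Wed — holds.
Docs is only available from Wed onward — holds.
Plan has to be in Wed — holds.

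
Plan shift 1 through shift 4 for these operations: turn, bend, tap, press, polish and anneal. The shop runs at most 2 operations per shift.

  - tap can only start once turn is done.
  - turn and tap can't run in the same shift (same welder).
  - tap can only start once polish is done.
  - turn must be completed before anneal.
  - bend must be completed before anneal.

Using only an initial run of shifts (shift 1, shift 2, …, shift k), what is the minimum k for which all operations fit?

The precedence chain requires at least 2 distinct shifts.
With at most 2 per shift and 6 operations, at least 3 shifts are needed.
3 works (last occupied shift: shift 3): for example tap -> shift 2, anneal -> shift 3, turn -> shift 1, bend -> shift 2, polish -> shift 1, press -> shift 3.

3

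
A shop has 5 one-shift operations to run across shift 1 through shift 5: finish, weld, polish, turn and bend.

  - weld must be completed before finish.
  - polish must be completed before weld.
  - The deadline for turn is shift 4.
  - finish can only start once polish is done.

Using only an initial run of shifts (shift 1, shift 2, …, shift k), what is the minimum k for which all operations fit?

3

The precedence chain requires at least 3 distinct shifts.
3 works (last occupied shift: shift 3): for example turn -> shift 1, finish -> shift 3, polish -> shift 1, weld -> shift 2, bend -> shift 1.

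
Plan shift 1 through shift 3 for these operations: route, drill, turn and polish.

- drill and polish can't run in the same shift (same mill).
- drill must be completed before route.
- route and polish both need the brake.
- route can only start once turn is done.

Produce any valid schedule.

drill -> shift 1, route -> shift 2, polish -> shift 3, turn -> shift 1

Checking: turn(shift 1) before route(shift 2); drill(shift 1) before route(shift 2); drill(shift 1) != polish(shift 3); route(shift 2) != polish(shift 3).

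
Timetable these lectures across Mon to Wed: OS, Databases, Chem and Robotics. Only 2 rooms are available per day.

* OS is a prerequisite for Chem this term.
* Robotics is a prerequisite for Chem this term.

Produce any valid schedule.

Robotics=Mon, Databases=Tue, Chem=Tue, OS=Mon

Checking: OS(Mon) before Chem(Tue); Robotics(Mon) before Chem(Tue); max 2 per day (cap 2).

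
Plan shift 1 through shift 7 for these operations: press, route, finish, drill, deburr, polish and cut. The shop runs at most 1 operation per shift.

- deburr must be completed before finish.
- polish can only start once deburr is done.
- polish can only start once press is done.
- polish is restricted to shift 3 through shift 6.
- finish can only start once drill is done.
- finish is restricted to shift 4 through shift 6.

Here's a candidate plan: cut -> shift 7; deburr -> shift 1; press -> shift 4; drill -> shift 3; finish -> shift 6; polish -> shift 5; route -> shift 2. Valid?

Yes

polish can only start once press is done — holds.
finish can only start once drill is done — holds.
deburr must be completed before finish — holds.
polish can only start once deburr is done — holds.
finish is restricted to shift 4 through shift 6 — holds.
The shop runs at most 1 operation per shift — holds.
polish is restricted to shift 3 through shift 6 — holds.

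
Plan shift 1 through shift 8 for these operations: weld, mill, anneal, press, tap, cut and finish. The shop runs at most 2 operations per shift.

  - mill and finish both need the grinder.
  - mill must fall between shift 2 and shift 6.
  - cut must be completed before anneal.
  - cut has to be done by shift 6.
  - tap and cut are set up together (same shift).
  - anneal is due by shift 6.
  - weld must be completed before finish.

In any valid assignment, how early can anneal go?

shift 2

Precedence pushes anneal to at least shift 2; anneal's own window allows nothing later than shift 6.
anneal at shift 2 is achievable: anneal -> shift 2, mill -> shift 2, finish -> shift 4, weld -> shift 3, cut -> shift 1, tap -> shift 1, press -> shift 3.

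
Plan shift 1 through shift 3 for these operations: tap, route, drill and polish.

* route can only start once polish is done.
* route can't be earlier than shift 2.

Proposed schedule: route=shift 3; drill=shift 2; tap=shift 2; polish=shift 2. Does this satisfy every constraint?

route can't be earlier than shift 2 — holds.
route can only start once polish is done — holds.

Yes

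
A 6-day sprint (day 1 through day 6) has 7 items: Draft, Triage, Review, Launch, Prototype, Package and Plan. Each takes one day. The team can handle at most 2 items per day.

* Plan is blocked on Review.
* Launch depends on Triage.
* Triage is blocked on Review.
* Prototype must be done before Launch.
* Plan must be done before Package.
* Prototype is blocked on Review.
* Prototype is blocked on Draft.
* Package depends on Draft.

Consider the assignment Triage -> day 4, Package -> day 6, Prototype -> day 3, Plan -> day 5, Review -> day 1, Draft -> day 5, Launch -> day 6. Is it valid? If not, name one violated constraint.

Invalid. Prototype is blocked on Draft.

Launch depends on Triage — holds.
Prototype must be done before Launch — holds.
Package depends on Draft — holds.
The team can handle at most 2 items per day — holds.
Plan must be done before Package — holds.
Triage is blocked on Review — holds.
Plan is blocked on Review — holds.
Prototype is blocked on Review — holds.
Prototype is blocked on Draft — violated.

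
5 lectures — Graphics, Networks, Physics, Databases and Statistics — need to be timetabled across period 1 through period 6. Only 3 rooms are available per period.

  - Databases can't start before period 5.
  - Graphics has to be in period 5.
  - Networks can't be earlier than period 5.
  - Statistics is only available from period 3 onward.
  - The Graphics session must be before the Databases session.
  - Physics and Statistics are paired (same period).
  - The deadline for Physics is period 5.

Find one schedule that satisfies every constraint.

Physics -> period 3; Networks -> period 5; Graphics -> period 5; Databases -> period 6; Statistics -> period 3

Checking: Graphics(period 5) before Databases(period 6); Physics = Statistics = period 3; Networks=period 5 in [period 5,period 6]; Physics=period 3 in [period 1,period 5]; Graphics=period 5 in [period 5,period 5]; Statistics=period 3 in [period 3,period 6]; Databases=period 6 in [period 5,period 6]; max 2 per period (cap 3).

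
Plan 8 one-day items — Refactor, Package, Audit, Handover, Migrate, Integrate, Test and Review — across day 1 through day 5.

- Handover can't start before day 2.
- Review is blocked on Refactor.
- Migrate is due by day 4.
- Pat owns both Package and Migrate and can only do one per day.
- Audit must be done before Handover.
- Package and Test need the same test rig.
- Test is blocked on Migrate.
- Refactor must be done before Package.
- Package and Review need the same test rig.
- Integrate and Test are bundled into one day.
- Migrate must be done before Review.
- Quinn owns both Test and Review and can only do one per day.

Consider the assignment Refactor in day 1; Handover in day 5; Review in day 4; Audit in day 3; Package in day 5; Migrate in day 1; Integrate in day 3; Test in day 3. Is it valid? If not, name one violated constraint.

Yes

Integrate and Test are bundled into one day — holds.
Review is blocked on Refactor — holds.
Pat owns both Package and Migrate and can only do one per day — holds.
Refactor must be done before Package — holds.
Test is blocked on Migrate — holds.
Audit must be done before Handover — holds.
Migrate is due by day 4 — holds.
Handover can't start before day 2 — holds.
Migrate must be done before Review — holds.
Package and Test need the same test rig — holds.
Package and Review need the same test rig — holds.
Quinn owns both Test and Review and can only do one per day — holds.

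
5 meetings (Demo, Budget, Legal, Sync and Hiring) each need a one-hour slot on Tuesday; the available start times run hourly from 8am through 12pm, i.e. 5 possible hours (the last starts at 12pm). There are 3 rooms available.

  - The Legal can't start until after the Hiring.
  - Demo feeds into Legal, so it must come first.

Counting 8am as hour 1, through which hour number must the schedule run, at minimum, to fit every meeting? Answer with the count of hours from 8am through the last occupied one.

2 hours

The precedence chain requires at least 2 distinct hours.
With at most 3 per hour and 5 meetings, at least 2 hours are needed.
2 works (last occupied hour: 9am): for example Budget -> 8am; Legal -> 9am; Sync -> 9am; Hiring -> 8am; Demo -> 8am.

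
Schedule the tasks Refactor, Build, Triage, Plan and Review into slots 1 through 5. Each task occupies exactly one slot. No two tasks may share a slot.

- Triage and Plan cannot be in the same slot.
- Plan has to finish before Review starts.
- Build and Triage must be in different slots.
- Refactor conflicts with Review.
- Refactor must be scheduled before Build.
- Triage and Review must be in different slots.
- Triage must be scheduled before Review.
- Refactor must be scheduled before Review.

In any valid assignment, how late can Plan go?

4

Downstream work caps Plan at 4.
Plan at 4 is achievable: Review -> 5, Build -> 2, Refactor -> 1, Plan -> 4, Triage -> 3.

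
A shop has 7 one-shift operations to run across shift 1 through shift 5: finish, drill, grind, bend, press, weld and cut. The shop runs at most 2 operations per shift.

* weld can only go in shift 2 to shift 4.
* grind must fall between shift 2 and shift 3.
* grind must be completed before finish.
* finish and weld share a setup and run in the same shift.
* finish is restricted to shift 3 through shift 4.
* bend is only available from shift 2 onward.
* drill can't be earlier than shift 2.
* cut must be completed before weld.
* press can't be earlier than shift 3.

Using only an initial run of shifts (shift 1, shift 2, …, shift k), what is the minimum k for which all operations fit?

The precedence chain requires at least 2 distinct shifts.
With at most 2 per shift and 7 operations, at least 4 shifts are needed.
finish can't be placed before shift 3, so the schedule must run through at least shift 3.
4 works (last occupied shift: shift 4): for example finish -> shift 3, bend -> shift 4, press -> shift 4, cut -> shift 1, grind -> shift 2, drill -> shift 2, weld -> shift 3.

4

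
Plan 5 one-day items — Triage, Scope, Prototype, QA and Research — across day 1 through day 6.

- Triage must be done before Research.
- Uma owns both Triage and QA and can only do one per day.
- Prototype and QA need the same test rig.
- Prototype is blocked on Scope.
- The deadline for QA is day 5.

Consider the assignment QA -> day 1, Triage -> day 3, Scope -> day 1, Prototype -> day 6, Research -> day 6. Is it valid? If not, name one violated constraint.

Yes, all constraints hold

The deadline for QA is day 5 — holds.
Triage must be done before Research — holds.
Uma owns both Triage and QA and can only do one per day — holds.
Prototype and QA need the same test rig — holds.
Prototype is blocked on Scope — holds.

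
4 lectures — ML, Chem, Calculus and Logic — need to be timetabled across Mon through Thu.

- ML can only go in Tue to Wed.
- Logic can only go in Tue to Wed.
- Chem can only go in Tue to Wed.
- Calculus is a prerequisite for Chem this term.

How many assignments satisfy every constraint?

12

Splitting on ML: it can be Tue (6), Wed (6). Listing each branch's schedules as (Chem, Calculus, Logic):
ML=Tue: (Tue,Mon,Tue) (Tue,Mon,Wed) (Wed,Mon,Tue) (Wed,Mon,Wed) (Wed,Tue,Tue) (Wed,Tue,Wed) — 6.
ML=Wed: (Tue,Mon,Tue) (Tue,Mon,Wed) (Wed,Mon,Tue) (Wed,Mon,Wed) (Wed,Tue,Tue) (Wed,Tue,Wed) — 6.
Summing: 6 + 6 = 12.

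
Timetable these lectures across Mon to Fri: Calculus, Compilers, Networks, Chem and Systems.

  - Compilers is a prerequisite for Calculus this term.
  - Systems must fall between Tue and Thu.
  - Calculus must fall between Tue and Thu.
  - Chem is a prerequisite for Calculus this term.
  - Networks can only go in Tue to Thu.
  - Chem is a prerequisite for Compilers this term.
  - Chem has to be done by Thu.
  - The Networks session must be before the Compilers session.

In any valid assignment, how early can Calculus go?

Calculus is available from Tue; precedence pushes Calculus to at least Thu; Calculus's own window allows nothing later than Thu.
Calculus at Thu is achievable: Compilers -> Wed; Systems -> Tue; Calculus -> Thu; Chem -> Mon; Networks -> Tue.

Thu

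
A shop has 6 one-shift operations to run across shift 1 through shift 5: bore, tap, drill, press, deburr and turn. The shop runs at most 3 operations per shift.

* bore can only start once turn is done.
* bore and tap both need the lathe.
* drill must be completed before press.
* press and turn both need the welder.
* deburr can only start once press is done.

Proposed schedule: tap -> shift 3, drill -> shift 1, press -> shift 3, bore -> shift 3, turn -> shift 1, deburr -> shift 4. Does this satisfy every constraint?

bore and tap both need the lathe — violated.
The shop runs at most 3 operations per shift — holds.
drill must be completed before press — holds.
bore can only start once turn is done — holds.
press and turn both need the welder — holds.
deburr can only start once press is done — holds.

No — it violates: bore and tap both need the lathe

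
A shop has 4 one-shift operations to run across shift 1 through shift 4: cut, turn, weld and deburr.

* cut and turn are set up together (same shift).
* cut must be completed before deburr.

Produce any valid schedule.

cut=shift 1, deburr=shift 2, weld=shift 1, turn=shift 1

Checking: cut(shift 1) before deburr(shift 2); cut = turn = shift 1.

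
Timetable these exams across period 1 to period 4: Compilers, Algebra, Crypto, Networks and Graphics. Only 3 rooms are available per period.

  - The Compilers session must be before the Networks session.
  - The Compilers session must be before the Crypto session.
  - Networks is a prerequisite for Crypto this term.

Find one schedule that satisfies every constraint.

Networks -> period 2, Graphics -> period 1, Compilers -> period 1, Algebra -> period 1, Crypto -> period 3

Checking: Compilers(period 1) before Networks(period 2); Networks(period 2) before Crypto(period 3); Compilers(period 1) before Crypto(period 3); max 3 per period (cap 3).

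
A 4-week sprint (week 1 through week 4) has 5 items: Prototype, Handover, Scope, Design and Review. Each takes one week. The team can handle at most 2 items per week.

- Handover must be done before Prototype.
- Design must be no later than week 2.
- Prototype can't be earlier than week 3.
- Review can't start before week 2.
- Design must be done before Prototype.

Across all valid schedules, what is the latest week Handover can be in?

week 3

Downstream work caps Handover at week 3.
Handover at week 3 is achievable: Review=week 2, Design=week 1, Scope=week 1, Prototype=week 4, Handover=week 3.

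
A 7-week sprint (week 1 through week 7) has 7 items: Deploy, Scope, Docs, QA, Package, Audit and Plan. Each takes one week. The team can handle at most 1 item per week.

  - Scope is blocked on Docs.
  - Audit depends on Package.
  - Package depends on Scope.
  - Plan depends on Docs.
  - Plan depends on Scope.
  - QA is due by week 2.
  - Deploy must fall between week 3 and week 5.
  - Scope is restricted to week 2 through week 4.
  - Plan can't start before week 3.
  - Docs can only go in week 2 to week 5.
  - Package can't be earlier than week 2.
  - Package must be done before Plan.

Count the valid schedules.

Splitting on Deploy: it can be week 3 (2), week 4 (2), week 5 (2). Listing each branch's schedules as (Scope, Docs, QA, Package, Audit, Plan) by week number:
Deploy=week 3: (4,2,1,5,6,7) (4,2,1,5,7,6) — 2.
Deploy=week 4: (3,2,1,5,6,7) (3,2,1,5,7,6) — 2.
Deploy=week 5: (3,2,1,4,6,7) (3,2,1,4,7,6) — 2.
Summing: 2 + 2 + 2 = 6.

6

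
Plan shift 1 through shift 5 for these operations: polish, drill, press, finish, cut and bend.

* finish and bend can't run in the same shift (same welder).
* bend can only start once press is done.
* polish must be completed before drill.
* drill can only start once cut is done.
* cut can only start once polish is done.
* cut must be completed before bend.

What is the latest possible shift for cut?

Precedence pushes cut to at least shift 2; downstream work caps cut at shift 4.
cut at shift 4 is achievable: bend -> shift 5; cut -> shift 4; drill -> shift 5; press -> shift 1; polish -> shift 1; finish -> shift 1.

shift 4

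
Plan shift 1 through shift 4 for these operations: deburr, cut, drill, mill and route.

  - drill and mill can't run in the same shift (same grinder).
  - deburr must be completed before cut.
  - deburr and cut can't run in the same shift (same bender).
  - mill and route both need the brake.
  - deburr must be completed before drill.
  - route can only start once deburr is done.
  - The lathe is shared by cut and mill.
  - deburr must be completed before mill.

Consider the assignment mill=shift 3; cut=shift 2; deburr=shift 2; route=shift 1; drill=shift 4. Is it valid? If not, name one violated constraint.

No — it violates: route can only start once deburr is done

deburr and cut can't run in the same shift (same bender) — violated.
deburr must be completed before mill — holds.
deburr must be completed before cut — violated.
The lathe is shared by cut and mill — holds.
route can only start once deburr is done — violated.
deburr must be completed before drill — holds.
drill and mill can't run in the same shift (same grinder) — holds.
mill and route both need the brake — holds.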